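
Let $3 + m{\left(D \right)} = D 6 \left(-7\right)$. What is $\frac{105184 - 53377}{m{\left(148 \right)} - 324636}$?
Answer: $- \frac{2467}{15755} \approx -0.15659$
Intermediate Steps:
$m{\left(D \right)} = -3 - 42 D$ ($m{\left(D \right)} = -3 + D 6 \left(-7\right) = -3 + 6 D \left(-7\right) = -3 - 42 D$)
$\frac{105184 - 53377}{m{\left(148 \right)} - 324636} = \frac{105184 - 53377}{\left(-3 - 6216\right) - 324636} = \frac{51807}{\left(-3 - 6216\right) - 324636} = \frac{51807}{-6219 - 324636} = \frac{51807}{-330855} = 51807 \left(- \frac{1}{330855}\right) = - \frac{2467}{15755}$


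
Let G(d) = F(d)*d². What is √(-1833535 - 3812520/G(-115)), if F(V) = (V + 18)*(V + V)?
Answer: I*√120693540925583587/256565 ≈ 1354.1*I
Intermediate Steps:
F(V) = 2*V*(18 + V) (F(V) = (18 + V)*(2*V) = 2*V*(18 + V))
G(d) = 2*d³*(18 + d) (G(d) = (2*d*(18 + d))*d² = 2*d³*(18 + d))
√(-1833535 - 3812520/G(-115)) = √(-1833535 - 3812520*(-1/(3041750*(18 - 115)))) = √(-1833535 - 3812520/(2*(-1520875)*(-97))) = √(-1833535 - 3812520/295049750) = √(-1833535 - 3812520*1/295049750) = √(-1833535 - 381252/29504975) = √(-54098404717877/29504975) = I*√120693540925583587/256565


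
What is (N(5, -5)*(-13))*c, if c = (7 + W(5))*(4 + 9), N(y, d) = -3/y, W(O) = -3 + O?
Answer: 4563/5 ≈ 912.60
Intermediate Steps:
c = 117 (c = (7 + (-3 + 5))*(4 + 9) = (7 + 2)*13 = 9*13 = 117)
(N(5, -5)*(-13))*c = (-3/5*(-13))*117 = (-3*1/5*(-13))*117 = -3/5*(-13)*117 = (39/5)*117 = 4563/5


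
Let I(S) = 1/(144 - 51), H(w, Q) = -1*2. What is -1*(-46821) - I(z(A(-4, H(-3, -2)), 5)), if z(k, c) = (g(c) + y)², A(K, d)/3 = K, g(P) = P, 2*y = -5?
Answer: 4354352/93 ≈ 46821.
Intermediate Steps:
y = -5/2 (y = (½)*(-5) = -5/2 ≈ -2.5000)
H(w, Q) = -2
A(K, d) = 3*K
z(k, c) = (-5/2 + c)² (z(k, c) = (c - 5/2)² = (-5/2 + c)²)
I(S) = 1/93
-1*(-46821) - I(z(A(-4, H(-3, -2)), 5)) = -1*(-46821) - 1*1/93 = 46821 - 1/93 = 4354352/93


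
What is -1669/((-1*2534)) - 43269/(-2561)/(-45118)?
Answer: 48184657454/73199149933 ≈ 0.65827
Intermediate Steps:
-1669/((-1*2534)) - 43269/(-2561)/(-45118) = -1669/(-2534) - 43269*(-1/2561)*(-1/45118) = -1669*(-1/2534) + (43269/2561)*(-1/45118) = 1669/2534 - 43269/115547198 = 48184657454/73199149933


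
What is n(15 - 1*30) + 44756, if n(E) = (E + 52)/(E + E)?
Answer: 1342643/30 ≈ 44755.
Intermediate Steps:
n(E) = (52 + E)/(2*E) (n(E) = (52 + E)/((2*E)) = (52 + E)*(1/(2*E)) = (52 + E)/(2*E))
n(15 - 1*30) + 44756 = (52 + (15 - 1*30))/(2*(15 - 1*30)) + 44756 = (52 + (15 - 30))/(2*(15 - 30)) + 44756 = (½)*(52 - 15)/(-15) + 44756 = (½)*(-1/15)*37 + 44756 = -37/30 + 44756 = 1342643/30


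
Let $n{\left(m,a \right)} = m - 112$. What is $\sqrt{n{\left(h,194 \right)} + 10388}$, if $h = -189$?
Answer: $\sqrt{10087} \approx 100.43$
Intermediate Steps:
$n{\left(m,a \right)} = -112 + m$ ($n{\left(m,a \right)} = m - 112 = -112 + m$)
$\sqrt{n{\left(h,194 \right)} + 10388} = \sqrt{\left(-112 - 189\right) + 10388} = \sqrt{-301 + 10388} = \sqrt{10087}$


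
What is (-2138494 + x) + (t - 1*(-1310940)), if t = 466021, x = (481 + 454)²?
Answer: 512692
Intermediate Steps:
x = 874225 (x = 935² = 874225)
(-2138494 + x) + (t - 1*(-1310940)) = (-2138494 + 874225) + (466021 - 1*(-1310940)) = -1264269 + (466021 + 1310940) = -1264269 + 1776961 = 512692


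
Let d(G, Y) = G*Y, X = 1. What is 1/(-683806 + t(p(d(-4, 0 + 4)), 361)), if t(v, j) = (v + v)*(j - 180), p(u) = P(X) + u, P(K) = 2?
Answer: -1/688874 ≈ -1.4516e-6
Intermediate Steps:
p(u) = 2 + u
t(v, j) = 2*v*(-180 + j) (t(v, j) = (2*v)*(-180 + j) = 2*v*(-180 + j))
1/(-683806 + t(p(d(-4, 0 + 4)), 361)) = 1/(-683806 + 2*(2 - 4*(0 + 4))*(-180 + 361)) = 1/(-683806 + 2*(2 - 4*4)*181) = 1/(-683806 + 2*(2 - 16)*181) = 1/(-683806 + 2*(-14)*181) = 1/(-683806 - 5068) = 1/(-688874) = -1/688874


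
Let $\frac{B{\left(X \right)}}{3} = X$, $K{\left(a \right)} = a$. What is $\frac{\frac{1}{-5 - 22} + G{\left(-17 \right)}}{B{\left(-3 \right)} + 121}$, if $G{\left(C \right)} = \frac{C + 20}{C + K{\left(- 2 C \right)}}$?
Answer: $\frac{4}{3213} \approx 0.0012449$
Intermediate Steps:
$B{\left(X \right)} = 3 X$
$G{\left(C \right)} = - \frac{20 + C}{C}$ ($G{\left(C \right)} = \frac{C + 20}{C - 2 C} = \frac{20 + C}{\left(-1\right) C} = \left(20 + C\right) \left(- \frac{1}{C}\right) = - \frac{20 + C}{C}$)
$\frac{\frac{1}{-5 - 22} + G{\left(-17 \right)}}{B{\left(-3 \right)} + 121} = \frac{\frac{1}{-5 - 22} + \frac{-20 - -17}{-17}}{3 \left(-3\right) + 121} = \frac{\frac{1}{-27} - \frac{-20 + 17}{17}}{-9 + 121} = \frac{- \frac{1}{27} - - \frac{3}{17}}{112} = \left(- \frac{1}{27} + \frac{3}{17}\right) \frac{1}{112} = \frac{64}{459} \cdot \frac{1}{112} = \frac{4}{3213}$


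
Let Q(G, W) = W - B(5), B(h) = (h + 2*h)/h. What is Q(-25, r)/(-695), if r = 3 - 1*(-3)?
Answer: -3/695 ≈ -0.0043165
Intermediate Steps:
r = 6 (r = 3 + 3 = 6)
B(h) = 3 (B(h) = (3*h)/h = 3)
Q(G, W) = -3 + W (Q(G, W) = W - 1*3 = W - 3 = -3 + W)
Q(-25, r)/(-695) = (-3 + 6)/(-695) = 3*(-1/695) = -3/695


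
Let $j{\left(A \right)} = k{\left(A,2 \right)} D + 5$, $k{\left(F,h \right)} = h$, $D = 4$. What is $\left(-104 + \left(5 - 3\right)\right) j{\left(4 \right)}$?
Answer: $-1326$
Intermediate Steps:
$j{\left(A \right)} = 13$ ($j{\left(A \right)} = 2 \cdot 4 + 5 = 8 + 5 = 13$)
$\left(-104 + \left(5 - 3\right)\right) j{\left(4 \right)} = \left(-104 + \left(5 - 3\right)\right) 13 = \left(-104 + 2\right) 13 = \left(-102\right) 13 = -1326$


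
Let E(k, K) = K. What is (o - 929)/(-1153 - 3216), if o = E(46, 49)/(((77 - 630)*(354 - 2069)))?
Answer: 17980794/84561995 ≈ 0.21263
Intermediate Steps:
o = 1/19355 (o = 49/(((77 - 630)*(354 - 2069))) = 49/((-553*(-1715))) = 49/948395 = 49*(1/948395) = 1/19355 ≈ 5.1666e-5)
(o - 929)/(-1153 - 3216) = (1/19355 - 929)/(-1153 - 3216) = -17980794/19355/(-4369) = -17980794/19355*(-1/4369) = 17980794/84561995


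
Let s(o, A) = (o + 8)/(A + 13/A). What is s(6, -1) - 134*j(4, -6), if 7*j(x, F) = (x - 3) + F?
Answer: 663/7 ≈ 94.714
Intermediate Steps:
j(x, F) = -3/7 + F/7 + x/7 (j(x, F) = ((x - 3) + F)/7 = ((-3 + x) + F)/7 = (-3 + F + x)/7 = -3/7 + F/7 + x/7)
s(o, A) = (8 + o)/(A + 13/A)
s(6, -1) - 134*j(4, -6) = -(8 + 6)/(13 + (-1)²) - 134*(-3/7 + (⅐)*(-6) + (⅐)*4) = -1*14/(13 + 1) - 134*(-3/7 - 6/7 + 4/7) = -1*14/14 - 134*(-5/7) = -1*1/14*14 + 670/7 = -1 + 670/7 = 663/7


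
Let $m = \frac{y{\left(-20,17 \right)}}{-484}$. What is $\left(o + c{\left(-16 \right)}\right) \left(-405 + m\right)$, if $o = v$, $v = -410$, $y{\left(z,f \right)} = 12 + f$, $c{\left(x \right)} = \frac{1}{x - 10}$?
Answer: $\frac{2090078389}{12584} \approx 1.6609 \cdot 10^{5}$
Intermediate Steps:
$c{\left(x \right)} = \frac{1}{-10 + x}$
$m = - \frac{29}{484}$ ($m = \frac{12 + 17}{-484} = 29 \left(- \frac{1}{484}\right) = - \frac{29}{484} \approx -0.059917$)
$o = -410$
$\left(o + c{\left(-16 \right)}\right) \left(-405 + m\right) = \left(-410 + \frac{1}{-10 - 16}\right) \left(-405 - \frac{29}{484}\right) = \left(-410 + \frac{1}{-26}\right) \left(- \frac{196049}{484}\right) = \left(-410 - \frac{1}{26}\right) \left(- \frac{196049}{484}\right) = \left(- \frac{10661}{26}\right) \left(- \frac{196049}{484}\right) = \frac{2090078389}{12584}$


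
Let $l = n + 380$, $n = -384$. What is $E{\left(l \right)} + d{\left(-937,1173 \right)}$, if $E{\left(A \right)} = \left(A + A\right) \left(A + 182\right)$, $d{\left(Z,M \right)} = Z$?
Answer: $-2361$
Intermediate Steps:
$l = -4$ ($l = -384 + 380 = -4$)
$E{\left(A \right)} = 2 A \left(182 + A\right)$
$E{\left(l \right)} + d{\left(-937,1173 \right)} = 2 \left(-4\right) \left(182 - 4\right) - 937 = 2 \left(-4\right) 178 - 937 = -1424 - 937 = -2361$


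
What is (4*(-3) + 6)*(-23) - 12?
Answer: 126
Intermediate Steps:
(4*(-3) + 6)*(-23) - 12 = (-12 + 6)*(-23) - 12 = -6*(-23) - 12 = 138 - 12 = 126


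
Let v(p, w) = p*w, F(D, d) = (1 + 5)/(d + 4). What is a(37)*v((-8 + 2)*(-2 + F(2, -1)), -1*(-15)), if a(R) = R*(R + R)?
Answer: 0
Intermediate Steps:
F(D, d) = 6/(4 + d)
a(R) = 2*R² (a(R) = R*(2*R) = 2*R²)
a(37)*v((-8 + 2)*(-2 + F(2, -1)), -1*(-15)) = (2*37²)*(((-8 + 2)*(-2 + 6/(4 - 1)))*(-1*(-15))) = (2*1369)*(-6*(-2 + 6/3)*15) = 2738*(-6*(-2 + 6*(⅓))*15) = 2738*(-6*(-2 + 2)*15) = 2738*(-6*0*15) = 2738*(0*15) = 2738*0 = 0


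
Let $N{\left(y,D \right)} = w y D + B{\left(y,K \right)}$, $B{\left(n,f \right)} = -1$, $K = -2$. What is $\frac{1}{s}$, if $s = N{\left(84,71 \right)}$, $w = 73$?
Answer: $\frac{1}{435371} \approx 2.2969 \cdot 10^{-6}$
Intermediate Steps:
$N{\left(y,D \right)} = -1 + 73 D y$ ($N{\left(y,D \right)} = 73 y D - 1 = 73 D y - 1 = -1 + 73 D y$)
$s = 435371$ ($s = -1 + 73 \cdot 71 \cdot 84 = -1 + 435372 = 435371$)
$\frac{1}{s} = \frac{1}{435371}$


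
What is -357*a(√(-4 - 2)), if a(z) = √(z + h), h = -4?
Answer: -357*√(-4 + I*√6) ≈ -209.75 - 744.17*I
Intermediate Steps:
a(z) = √(-4 + z) (a(z) = √(z - 4) = √(-4 + z))
-357*a(√(-4 - 2)) = -357*√(-4 + √(-4 - 2)) = -357*√(-4 + √(-6)) = -357*√(-4 + I*√6)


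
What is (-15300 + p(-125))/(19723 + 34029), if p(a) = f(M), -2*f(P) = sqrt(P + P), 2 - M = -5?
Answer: -3825/13438 - sqrt(14)/107504 ≈ -0.28468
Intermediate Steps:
M = 7 (M = 2 - 1*(-5) = 2 + 5 = 7)
f(P) = -sqrt(2)*sqrt(P)/2 (f(P) = -sqrt(P + P)/2 = -sqrt(2)*sqrt(P)/2)
p(a) = -sqrt(14)/2 (p(a) = -sqrt(2)*sqrt(7)/2 = -sqrt(14)/2)
(-15300 + p(-125))/(19723 + 34029) = (-15300 - sqrt(14)/2)/(19723 + 34029) = (-15300 - sqrt(14)/2)/53752 = (-15300 - sqrt(14)/2)*(1/53752) = -3825/13438 - sqrt(14)/107504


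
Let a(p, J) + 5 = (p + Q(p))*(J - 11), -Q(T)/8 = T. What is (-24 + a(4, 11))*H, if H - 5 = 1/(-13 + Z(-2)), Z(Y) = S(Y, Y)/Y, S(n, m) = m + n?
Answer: -1566/11 ≈ -142.36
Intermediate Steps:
Q(T) = -8*T
Z(Y) = 2 (Z(Y) = (Y + Y)/Y = (2*Y)/Y = 2)
a(p, J) = -5 - 7*p*(-11 + J) (a(p, J) = -5 + (p - 8*p)*(J - 11) = -5 + (-7*p)*(-11 + J) = -5 - 7*p*(-11 + J))
H = 54/11 (H = 5 + 1/(-13 + 2) = 5 + 1/(-11) = 5 - 1/11 = 54/11 ≈ 4.9091)
(-24 + a(4, 11))*H = (-24 + (-5 + 77*4 - 7*11*4))*(54/11) = (-24 + (-5 + 308 - 308))*(54/11) = (-24 - 5)*(54/11) = -29*54/11 = -1566/11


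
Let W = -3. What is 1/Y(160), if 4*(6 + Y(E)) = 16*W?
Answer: -1/18 ≈ -0.055556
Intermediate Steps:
Y(E) = -18 (Y(E) = -6 + (16*(-3))/4 = -6 + (1/4)*(-48) = -6 - 12 = -18)
1/Y(160) = 1/(-18) = -1/18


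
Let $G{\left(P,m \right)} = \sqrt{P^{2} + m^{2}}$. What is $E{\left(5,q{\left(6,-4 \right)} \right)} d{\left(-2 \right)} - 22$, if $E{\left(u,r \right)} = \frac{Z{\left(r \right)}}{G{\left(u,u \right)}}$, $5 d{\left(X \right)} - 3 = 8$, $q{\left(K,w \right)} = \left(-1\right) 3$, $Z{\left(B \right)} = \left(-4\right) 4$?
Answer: $-22 - \frac{88 \sqrt{2}}{25} \approx -26.978$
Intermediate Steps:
$Z{\left(B \right)} = -16$
$q{\left(K,w \right)} = -3$
$d{\left(X \right)} = \frac{11}{5}$ ($d{\left(X \right)} = \frac{3}{5} + \frac{1}{5} \cdot 8 = \frac{3}{5} + \frac{8}{5} = \frac{11}{5}$)
$E{\left(u,r \right)} = - \frac{8 \sqrt{2}}{\sqrt{u^{2}}}$ ($E{\left(u,r \right)} = - \frac{16}{\sqrt{u^{2} + u^{2}}} = - \frac{16}{\sqrt{2 u^{2}}} = - \frac{16}{\sqrt{2} \sqrt{u^{2}}} = - 16 \frac{\sqrt{2}}{2 \sqrt{u^{2}}} = - \frac{8 \sqrt{2}}{\sqrt{u^{2}}}$)
$E{\left(5,q{\left(6,-4 \right)} \right)} d{\left(-2 \right)} - 22 = - \frac{8 \sqrt{2}}{5} \cdot \frac{11}{5} - 22 = - \frac{88 \sqrt{2}}{25} - 22 = -22 - \frac{88 \sqrt{2}}{25}$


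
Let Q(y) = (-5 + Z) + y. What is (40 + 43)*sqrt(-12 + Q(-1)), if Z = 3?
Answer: 83*I*sqrt(15) ≈ 321.46*I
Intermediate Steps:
Q(y) = -2 + y (Q(y) = (-5 + 3) + y = -2 + y)
(40 + 43)*sqrt(-12 + Q(-1)) = (40 + 43)*sqrt(-12 + (-2 - 1)) = 83*sqrt(-12 - 3) = 83*sqrt(-15) = 83*(I*sqrt(15)) = 83*I*sqrt(15)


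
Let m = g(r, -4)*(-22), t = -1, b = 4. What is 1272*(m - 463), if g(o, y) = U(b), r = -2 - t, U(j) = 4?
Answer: -700872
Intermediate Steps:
r = -1 (r = -2 - 1*(-1) = -2 + 1 = -1)
g(o, y) = 4
m = -88 (m = 4*(-22) = -88)
1272*(m - 463) = 1272*(-88 - 463) = 1272*(-551) = -700872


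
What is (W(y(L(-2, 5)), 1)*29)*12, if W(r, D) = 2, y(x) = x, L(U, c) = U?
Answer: 696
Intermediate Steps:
(W(y(L(-2, 5)), 1)*29)*12 = (2*29)*12 = 58*12 = 696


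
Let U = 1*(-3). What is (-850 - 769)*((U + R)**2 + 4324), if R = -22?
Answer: -8012431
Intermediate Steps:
U = -3
(-850 - 769)*((U + R)**2 + 4324) = (-850 - 769)*((-3 - 22)**2 + 4324) = -1619*((-25)**2 + 4324) = -1619*(625 + 4324) = -1619*4949 = -8012431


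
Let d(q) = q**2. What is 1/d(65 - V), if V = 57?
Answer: 1/64 ≈ 0.015625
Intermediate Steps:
1/d(65 - V) = 1/((65 - 1*57)**2) = 1/((65 - 57)**2) = 1/(8**2) = 1/64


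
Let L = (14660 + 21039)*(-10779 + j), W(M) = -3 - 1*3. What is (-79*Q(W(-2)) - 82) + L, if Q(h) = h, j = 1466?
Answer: -332464395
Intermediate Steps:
W(M) = -6 (W(M) = -3 - 3 = -6)
L = -332464787 (L = (14660 + 21039)*(-10779 + 1466) = 35699*(-9313) = -332464787)
(-79*Q(W(-2)) - 82) + L = (-79*(-6) - 82) - 332464787 = (474 - 82) - 332464787 = 392 - 332464787 = -332464395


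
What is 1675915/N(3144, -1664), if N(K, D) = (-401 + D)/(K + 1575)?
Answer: -1581728577/413 ≈ -3.8299e+6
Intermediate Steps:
N(K, D) = (-401 + D)/(1575 + K)
1675915/N(3144, -1664) = 1675915/(((-401 - 1664)/(1575 + 3144))) = 1675915/((-2065/4719)) = 1675915/(((1/4719)*(-2065))) = 1675915/(-2065/4719) = 1675915*(-4719/2065) = -1581728577/413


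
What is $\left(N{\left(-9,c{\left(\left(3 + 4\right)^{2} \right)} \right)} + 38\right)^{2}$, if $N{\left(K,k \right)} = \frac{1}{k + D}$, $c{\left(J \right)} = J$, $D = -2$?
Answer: $\frac{3193369}{2209} \approx 1445.6$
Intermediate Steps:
$N{\left(K,k \right)} = \frac{1}{-2 + k}$ ($N{\left(K,k \right)} = \frac{1}{k - 2} = \frac{1}{-2 + k}$)
$\left(N{\left(-9,c{\left(\left(3 + 4\right)^{2} \right)} \right)} + 38\right)^{2} = \left(\frac{1}{-2 + \left(3 + 4\right)^{2}} + 38\right)^{2} = \left(\frac{1}{-2 + 7^{2}} + 38\right)^{2} = \left(\frac{1}{-2 + 49} + 38\right)^{2} = \left(\frac{1}{47} + 38\right)^{2} = \left(\frac{1787}{47}\right)^{2} = \frac{3193369}{2209}$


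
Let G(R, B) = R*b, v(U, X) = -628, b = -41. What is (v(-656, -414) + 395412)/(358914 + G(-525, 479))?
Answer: 394784/380439 ≈ 1.0377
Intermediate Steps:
G(R, B) = -41*R (G(R, B) = R*(-41) = -41*R)
(v(-656, -414) + 395412)/(358914 + G(-525, 479)) = (-628 + 395412)/(358914 - 41*(-525)) = 394784/(358914 + 21525) = 394784/380439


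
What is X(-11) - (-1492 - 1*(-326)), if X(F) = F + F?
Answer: 1144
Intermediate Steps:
X(F) = 2*F
X(-11) - (-1492 - 1*(-326)) = 2*(-11) - (-1492 - 1*(-326)) = -22 - (-1492 + 326) = -22 - 1*(-1166) = -22 + 1166 = 1144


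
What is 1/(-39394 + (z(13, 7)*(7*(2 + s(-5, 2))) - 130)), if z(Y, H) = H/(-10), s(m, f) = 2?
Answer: -5/197718 ≈ -2.5289e-5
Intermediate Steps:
z(Y, H) = -H/10 (z(Y, H) = H*(-⅒) = -H/10)
1/(-39394 + (z(13, 7)*(7*(2 + s(-5, 2))) - 130)) = 1/(-39394 + ((-⅒*7)*(7*(2 + 2)) - 130)) = 1/(-39394 + (-49*4/10 - 130)) = 1/(-39394 + (-7/10*28 - 130)) = 1/(-39394 + (-98/5 - 130)) = 1/(-39394 - 748/5) = 1/(-197718/5) = -5/197718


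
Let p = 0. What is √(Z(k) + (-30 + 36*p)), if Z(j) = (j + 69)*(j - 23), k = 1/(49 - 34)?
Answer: I*√363134/15 ≈ 40.174*I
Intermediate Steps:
k = 1/15 ≈ 0.066667
Z(j) = (-23 + j)*(69 + j) (Z(j) = (69 + j)*(-23 + j) = (-23 + j)*(69 + j))
√(Z(k) + (-30 + 36*p)) = √((-1587 + (1/15)² + 46*(1/15)) + (-30 + 36*0)) = √((-1587 + 1/225 + 46/15) + (-30 + 0)) = √(-356384/225 - 30) = √(-363134/225) = I*√363134/15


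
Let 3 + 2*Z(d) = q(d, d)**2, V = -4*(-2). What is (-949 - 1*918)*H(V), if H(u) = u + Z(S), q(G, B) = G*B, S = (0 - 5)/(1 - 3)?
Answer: -1555211/32 ≈ -48600.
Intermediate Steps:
V = 8
S = 5/2 (S = -5/(-2) = -5*(-1/2) = 5/2 ≈ 2.5000)
q(G, B) = B*G
Z(d) = -3/2 + d**4/2 (Z(d) = -3/2 + (d*d)**2/2 = -3/2 + (d**2)**2/2 = -3/2 + d**4/2)
H(u) = 577/32 + u (H(u) = u + (-3/2 + (5/2)**4/2) = u + (-3/2 + (1/2)*(625/16)) = u + (-3/2 + 625/32) = u + 577/32 = 577/32 + u)
(-949 - 1*918)*H(V) = (-949 - 1*918)*(577/32 + 8) = (-949 - 918)*(833/32) = -1867*833/32 = -1555211/32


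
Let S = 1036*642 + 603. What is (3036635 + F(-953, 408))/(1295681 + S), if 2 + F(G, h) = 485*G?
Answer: 643607/490349 ≈ 1.3125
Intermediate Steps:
F(G, h) = -2 + 485*G
S = 665715 (S = 665112 + 603 = 665715)
(3036635 + F(-953, 408))/(1295681 + S) = (3036635 + (-2 + 485*(-953)))/(1295681 + 665715) = (3036635 + (-2 - 462205))/1961396 = (3036635 - 462207)*(1/1961396) = 2574428*(1/1961396) = 643607/490349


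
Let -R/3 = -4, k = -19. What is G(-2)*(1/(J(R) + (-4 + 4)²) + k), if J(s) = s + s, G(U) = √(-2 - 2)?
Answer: -455*I/12 ≈ -37.917*I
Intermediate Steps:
R = 12 (R = -3*(-4) = 12)
G(U) = 2*I (G(U) = √(-4) = 2*I)
J(s) = 2*s
G(-2)*(1/(J(R) + (-4 + 4)²) + k) = (2*I)*(1/(2*12 + (-4 + 4)²) - 19) = (2*I)*(1/(24 + 0²) - 19) = (2*I)*(1/(24 + 0) - 19) = (2*I)*(1/24 - 19) = (2*I)*(-455/24) = -455*I/12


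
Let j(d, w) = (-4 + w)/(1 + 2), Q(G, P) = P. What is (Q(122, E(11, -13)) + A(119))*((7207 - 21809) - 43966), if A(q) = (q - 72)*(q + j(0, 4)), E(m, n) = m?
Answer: -328215072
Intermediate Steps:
j(d, w) = -4/3 + w/3 (j(d, w) = (-4 + w)/3 = (-4 + w)*(⅓) = -4/3 + w/3)
A(q) = q*(-72 + q) (A(q) = (q - 72)*(q + (-4/3 + (⅓)*4)) = (-72 + q)*(q + (-4/3 + 4/3)) = (-72 + q)*(q + 0) = (-72 + q)*q = q*(-72 + q))
(Q(122, E(11, -13)) + A(119))*((7207 - 21809) - 43966) = (11 + 119*(-72 + 119))*((7207 - 21809) - 43966) = (11 + 119*47)*(-14602 - 43966) = (11 + 5593)*(-58568) = 5604*(-58568) = -328215072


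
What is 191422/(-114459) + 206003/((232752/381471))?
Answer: 2998207002482741/8880187056 ≈ 3.3763e+5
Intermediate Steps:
191422/(-114459) + 206003/((232752/381471)) = 191422*(-1/114459) + 206003/((232752*(1/381471))) = -191422/114459 + 206003/(77584/127157) = -191422/114459 + 206003*(127157/77584) = -191422/114459 + 26194723471/77584 = 2998207002482741/8880187056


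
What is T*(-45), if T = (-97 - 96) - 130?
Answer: 14535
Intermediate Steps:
T = -323 (T = -193 - 130 = -323)
T*(-45) = -323*(-45) = 14535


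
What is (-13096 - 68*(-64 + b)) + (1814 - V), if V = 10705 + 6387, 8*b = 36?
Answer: -24328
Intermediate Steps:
b = 9/2 (b = (⅛)*36 = 9/2 ≈ 4.5000)
V = 17092
(-13096 - 68*(-64 + b)) + (1814 - V) = (-13096 - 68*(-64 + 9/2)) + (1814 - 1*17092) = (-13096 - 68*(-119)/2) + (1814 - 17092) = (-13096 - 1*(-4046)) - 15278 = (-13096 + 4046) - 15278 = -9050 - 15278 = -24328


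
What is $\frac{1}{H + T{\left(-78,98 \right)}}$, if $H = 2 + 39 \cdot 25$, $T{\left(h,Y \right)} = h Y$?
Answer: $- \frac{1}{6667} \approx -0.00014999$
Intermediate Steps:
$T{\left(h,Y \right)} = Y h$
$H = 977$ ($H = 2 + 975 = 977$)
$\frac{1}{H + T{\left(-78,98 \right)}} = \frac{1}{977 + 98 \left(-78\right)} = \frac{1}{977 - 7644} = \frac{1}{-6667} = - \frac{1}{6667}$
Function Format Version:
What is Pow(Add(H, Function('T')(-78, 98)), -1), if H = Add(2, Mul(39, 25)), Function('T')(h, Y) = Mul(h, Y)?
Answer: Rational(-1, 6667) ≈ -0.00014999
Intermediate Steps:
Function('T')(h, Y) = Mul(Y, h)
H = 977 (H = Add(2, 975) = 977)
Pow(Add(H, Function('T')(-78, 98)), -1) = Pow(Add(977, Mul(98, -78)), -1) = Pow(Add(977, -7644), -1) = Pow(-6667, -1) = Rational(-1, 6667)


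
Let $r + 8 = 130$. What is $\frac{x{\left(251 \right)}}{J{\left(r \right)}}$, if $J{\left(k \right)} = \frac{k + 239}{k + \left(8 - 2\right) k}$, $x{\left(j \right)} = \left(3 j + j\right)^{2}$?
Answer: $\frac{860845664}{361} \approx 2.3846 \cdot 10^{6}$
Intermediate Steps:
$r = 122$ ($r = -8 + 130 = 122$)
$x{\left(j \right)} = 16 j^{2}$ ($x{\left(j \right)} = \left(4 j\right)^{2} = 16 j^{2}$)
$J{\left(k \right)} = \frac{239 + k}{7 k}$ ($J{\left(k \right)} = \frac{239 + k}{k + 6 k} = \frac{239 + k}{7 k}$)
$\frac{x{\left(251 \right)}}{J{\left(r \right)}} = \frac{16 \cdot 251^{2}}{\frac{1}{7} \cdot \frac{1}{122} \left(239 + 122\right)} = \frac{16 \cdot 63001}{\frac{1}{7} \cdot \frac{1}{122} \cdot 361} = \frac{1008016}{\frac{361}{854}} = 1008016 \cdot \frac{854}{361} = \frac{860845664}{361}$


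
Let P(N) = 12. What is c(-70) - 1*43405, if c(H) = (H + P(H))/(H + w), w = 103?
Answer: -1432423/33 ≈ -43407.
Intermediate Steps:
c(H) = (12 + H)/(103 + H) (c(H) = (H + 12)/(H + 103) = (12 + H)/(103 + H))
c(-70) - 1*43405 = (12 - 70)/(103 - 70) - 1*43405 = -58/33 - 43405 = -1432423/33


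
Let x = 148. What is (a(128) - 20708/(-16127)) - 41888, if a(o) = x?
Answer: -673120272/16127 ≈ -41739.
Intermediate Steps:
a(o) = 148
(a(128) - 20708/(-16127)) - 41888 = (148 - 20708/(-16127)) - 41888 = (148 - 20708*(-1/16127)) - 41888 = (148 + 20708/16127) - 41888 = 2407504/16127 - 41888 = -673120272/16127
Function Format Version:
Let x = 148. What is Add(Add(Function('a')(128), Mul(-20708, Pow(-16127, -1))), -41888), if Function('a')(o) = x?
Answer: Rational(-673120272, 16127) ≈ -41739.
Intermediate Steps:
Function('a')(o) = 148
Add(Add(Function('a')(128), Mul(-20708, Pow(-16127, -1))), -41888) = Add(Add(148, Mul(-20708, Pow(-16127, -1))), -41888) = Add(Add(148, Mul(-20708, Rational(-1, 16127))), -41888) = Add(Add(148, Rational(20708, 16127)), -41888) = Add(Rational(2407504, 16127), -41888) = Rational(-673120272, 16127)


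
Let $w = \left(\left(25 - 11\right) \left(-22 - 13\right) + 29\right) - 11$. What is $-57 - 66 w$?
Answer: $31095$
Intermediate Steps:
$w = -472$ ($w = \left(14 \left(-35\right) + 29\right) - 11 = \left(-490 + 29\right) - 11 = -461 - 11 = -472$)
$-57 - 66 w = -57 - -31152 = -57 + 31152 = 31095$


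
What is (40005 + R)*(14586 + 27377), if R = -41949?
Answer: -81576072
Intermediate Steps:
(40005 + R)*(14586 + 27377) = (40005 - 41949)*(14586 + 27377) = -1944*41963 = -81576072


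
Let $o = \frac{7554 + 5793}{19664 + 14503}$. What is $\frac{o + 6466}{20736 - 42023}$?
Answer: $- \frac{73645723}{242437643} \approx -0.30377$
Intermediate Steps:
$o = \frac{4449}{11389}$ ($o = \frac{13347}{34167} = 13347 \cdot \frac{1}{34167} = \frac{4449}{11389} \approx 0.39064$)
$\frac{o + 6466}{20736 - 42023} = \frac{\frac{4449}{11389} + 6466}{20736 - 42023} = \frac{73645723}{11389 \left(-21287\right)} = \frac{73645723}{11389} \left(- \frac{1}{21287}\right) = - \frac{73645723}{242437643}$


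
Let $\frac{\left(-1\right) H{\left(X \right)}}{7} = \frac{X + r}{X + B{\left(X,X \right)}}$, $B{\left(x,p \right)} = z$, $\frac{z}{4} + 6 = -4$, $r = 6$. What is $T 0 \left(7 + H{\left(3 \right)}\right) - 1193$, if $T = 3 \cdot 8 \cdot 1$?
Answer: $-1193$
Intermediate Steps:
$z = -40$ ($z = -24 + 4 \left(-4\right) = -24 - 16 = -40$)
$B{\left(x,p \right)} = -40$
$T = 24$ ($T = 24 \cdot 1 = 24$)
$H{\left(X \right)} = - \frac{7 \left(6 + X\right)}{-40 + X}$ ($H{\left(X \right)} = - 7 \frac{X + 6}{X - 40} = - 7 \frac{6 + X}{-40 + X} = - \frac{7 \left(6 + X\right)}{-40 + X}$)
$T 0 \left(7 + H{\left(3 \right)}\right) - 1193 = 24 \cdot 0 \left(7 + \frac{7 \left(-6 - 3\right)}{-40 + 3}\right) - 1193 = 24 \cdot 0 \left(7 + \frac{7 \left(-6 - 3\right)}{-37}\right) - 1193 = 24 \cdot 0 \left(7 + 7 \left(- \frac{1}{37}\right) \left(-9\right)\right) - 1193 = 24 \cdot 0 \left(7 + \frac{63}{37}\right) - 1193 = 24 \cdot 0 \cdot \frac{322}{37} - 1193 = 24 \cdot 0 - 1193 = 0 - 1193 = -1193$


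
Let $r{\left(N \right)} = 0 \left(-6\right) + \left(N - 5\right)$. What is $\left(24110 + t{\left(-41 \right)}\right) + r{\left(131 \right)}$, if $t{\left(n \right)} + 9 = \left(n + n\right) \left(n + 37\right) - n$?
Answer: $24596$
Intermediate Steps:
$r{\left(N \right)} = -5 + N$ ($r{\left(N \right)} = 0 + \left(-5 + N\right) = -5 + N$)
$t{\left(n \right)} = -9 - n + 2 n \left(37 + n\right)$ ($t{\left(n \right)} = -9 - \left(n - \left(n + n\right) \left(n + 37\right)\right) = -9 - \left(n - 2 n \left(37 + n\right)\right) = -9 + \left(2 n \left(37 + n\right) - n\right) = -9 + \left(- n + 2 n \left(37 + n\right)\right) = -9 - n + 2 n \left(37 + n\right)$)
$\left(24110 + t{\left(-41 \right)}\right) + r{\left(131 \right)} = \left(24110 + \left(-9 + 2 \left(-41\right)^{2} + 73 \left(-41\right)\right)\right) + \left(-5 + 131\right) = \left(24110 - -360\right) + 126 = \left(24110 + 360\right) + 126 = 24470 + 126 = 24596$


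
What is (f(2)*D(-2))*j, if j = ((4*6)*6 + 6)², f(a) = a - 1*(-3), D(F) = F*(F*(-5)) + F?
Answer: -2475000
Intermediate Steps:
D(F) = F - 5*F² (D(F) = F*(-5*F) + F = -5*F² + F = F - 5*F²)
f(a) = 3 + a (f(a) = a + 3 = 3 + a)
j = 22500 (j = (24*6 + 6)² = (144 + 6)² = 150² = 22500)
(f(2)*D(-2))*j = ((3 + 2)*(-2*(1 - 5*(-2))))*22500 = (5*(-2*(1 + 10)))*22500 = (5*(-2*11))*22500 = (5*(-22))*22500 = -110*22500 = -2475000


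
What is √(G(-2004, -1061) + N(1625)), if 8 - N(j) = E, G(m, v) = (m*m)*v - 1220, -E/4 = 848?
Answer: 2*I*√1065247699 ≈ 65276.0*I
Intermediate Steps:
E = -3392 (E = -4*848 = -3392)
G(m, v) = -1220 + v*m² (G(m, v) = m²*v - 1220 = v*m² - 1220 = -1220 + v*m²)
N(j) = 3400 (N(j) = 8 - 1*(-3392) = 8 + 3392 = 3400)
√(G(-2004, -1061) + N(1625)) = √((-1220 - 1061*(-2004)²) + 3400) = √((-1220 - 1061*4016016) + 3400) = √((-1220 - 4260992976) + 3400) = √(-4260994196 + 3400) = √(-4260990796) = 2*I*√1065247699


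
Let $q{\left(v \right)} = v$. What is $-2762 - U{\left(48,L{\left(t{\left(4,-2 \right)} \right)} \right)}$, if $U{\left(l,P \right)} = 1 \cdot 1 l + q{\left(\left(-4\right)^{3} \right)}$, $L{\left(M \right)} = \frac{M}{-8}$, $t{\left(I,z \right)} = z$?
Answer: $-2746$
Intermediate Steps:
$L{\left(M \right)} = - \frac{M}{8}$ ($L{\left(M \right)} = M \left(- \frac{1}{8}\right) = - \frac{M}{8}$)
$U{\left(l,P \right)} = -64 + l$ ($U{\left(l,P \right)} = 1 \cdot 1 l + \left(-4\right)^{3} = 1 l - 64 = l - 64 = -64 + l$)
$-2762 - U{\left(48,L{\left(t{\left(4,-2 \right)} \right)} \right)} = -2762 - \left(-64 + 48\right) = -2762 - -16 = -2762 + 16 = -2746$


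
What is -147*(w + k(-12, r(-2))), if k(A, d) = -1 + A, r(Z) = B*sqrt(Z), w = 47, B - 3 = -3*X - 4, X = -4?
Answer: -4998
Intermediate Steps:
B = 11 (B = 3 + (-3*(-4) - 4) = 3 + (12 - 4) = 3 + 8 = 11)
r(Z) = 11*sqrt(Z)
-147*(w + k(-12, r(-2))) = -147*(47 + (-1 - 12)) = -147*(47 - 13) = -147*34 = -4998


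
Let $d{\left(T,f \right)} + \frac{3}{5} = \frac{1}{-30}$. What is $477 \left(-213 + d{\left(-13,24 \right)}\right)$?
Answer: $- \frac{1019031}{10} \approx -1.019 \cdot 10^{5}$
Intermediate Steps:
$d{\left(T,f \right)} = - \frac{19}{30}$ ($d{\left(T,f \right)} = - \frac{3}{5} + \frac{1}{-30} = - \frac{3}{5} - \frac{1}{30} = - \frac{19}{30}$)
$477 \left(-213 + d{\left(-13,24 \right)}\right) = 477 \left(-213 - \frac{19}{30}\right) = 477 \left(- \frac{6409}{30}\right) = - \frac{1019031}{10}$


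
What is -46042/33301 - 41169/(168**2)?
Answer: -890152759/313295808 ≈ -2.8413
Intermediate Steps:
-46042/33301 - 41169/(168**2) = -46042*1/33301 - 41169/28224 = -46042/33301 - 41169*1/28224 = -46042/33301 - 13723/9408 = -890152759/313295808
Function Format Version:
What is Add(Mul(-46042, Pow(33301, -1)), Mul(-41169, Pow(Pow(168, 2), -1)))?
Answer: Rational(-890152759, 313295808) ≈ -2.8413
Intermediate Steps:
Add(Mul(-46042, Pow(33301, -1)), Mul(-41169, Pow(Pow(168, 2), -1))) = Add(Mul(-46042, Rational(1, 33301)), Mul(-41169, Pow(28224, -1))) = Add(Rational(-46042, 33301), Mul(-41169, Rational(1, 28224))) = Add(Rational(-46042, 33301), Rational(-13723, 9408)) = Rational(-890152759, 313295808)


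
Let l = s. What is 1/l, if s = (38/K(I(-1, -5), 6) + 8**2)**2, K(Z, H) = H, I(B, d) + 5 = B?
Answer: 9/44521 ≈ 0.00020215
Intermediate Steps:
I(B, d) = -5 + B
s = 44521/9 (s = (38/6 + 8**2)**2 = (38*(1/6) + 64)**2 = (19/3 + 64)**2 = (211/3)**2 = 44521/9 ≈ 4946.8)
l = 44521/9 ≈ 4946.8
1/l = 1/(44521/9) = 9/44521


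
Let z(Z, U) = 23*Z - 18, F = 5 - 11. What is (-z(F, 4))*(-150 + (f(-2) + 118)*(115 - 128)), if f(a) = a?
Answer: -258648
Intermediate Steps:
F = -6
z(Z, U) = -18 + 23*Z
(-z(F, 4))*(-150 + (f(-2) + 118)*(115 - 128)) = (-(-18 + 23*(-6)))*(-150 + (-2 + 118)*(115 - 128)) = (-(-18 - 138))*(-150 + 116*(-13)) = (-1*(-156))*(-150 - 1508) = 156*(-1658) = -258648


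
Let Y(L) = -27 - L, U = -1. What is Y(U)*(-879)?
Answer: 22854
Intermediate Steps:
Y(U)*(-879) = (-27 - 1*(-1))*(-879) = (-27 + 1)*(-879) = -26*(-879) = 22854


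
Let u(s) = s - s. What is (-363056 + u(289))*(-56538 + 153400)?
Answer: -35166330272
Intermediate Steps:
u(s) = 0
(-363056 + u(289))*(-56538 + 153400) = (-363056 + 0)*(-56538 + 153400) = -363056*96862 = -35166330272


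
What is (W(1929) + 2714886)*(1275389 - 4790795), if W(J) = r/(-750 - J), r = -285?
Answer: -448564564661682/47 ≈ -9.5439e+12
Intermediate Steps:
W(J) = -285/(-750 - J)
(W(1929) + 2714886)*(1275389 - 4790795) = (285/(750 + 1929) + 2714886)*(1275389 - 4790795) = (285/2679 + 2714886)*(-3515406) = (285*(1/2679) + 2714886)*(-3515406) = (5/47 + 2714886)*(-3515406) = (127599647/47)*(-3515406) = -448564564661682/47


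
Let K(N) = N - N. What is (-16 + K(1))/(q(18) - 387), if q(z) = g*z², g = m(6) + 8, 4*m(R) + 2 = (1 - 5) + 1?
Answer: -2/225 ≈ -0.0088889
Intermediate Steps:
m(R) = -5/4 (m(R) = -½ + ((1 - 5) + 1)/4 = -½ + (-4 + 1)/4 = -½ + (¼)*(-3) = -½ - ¾ = -5/4)
K(N) = 0
g = 27/4 (g = -5/4 + 8 = 27/4 ≈ 6.7500)
q(z) = 27*z²/4
(-16 + K(1))/(q(18) - 387) = (-16 + 0)/((27/4)*18² - 387) = -16/((27/4)*324 - 387) = -16/(2187 - 387) = -16/1800 = -16*1/1800 = -2/225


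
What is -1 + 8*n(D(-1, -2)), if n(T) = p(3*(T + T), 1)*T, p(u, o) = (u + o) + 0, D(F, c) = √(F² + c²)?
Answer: 239 + 8*√5 ≈ 256.89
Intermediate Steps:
p(u, o) = o + u (p(u, o) = (o + u) + 0 = o + u)
n(T) = T*(1 + 6*T) (n(T) = (1 + 3*(T + T))*T = (1 + 3*(2*T))*T = (1 + 6*T)*T = T*(1 + 6*T))
-1 + 8*n(D(-1, -2)) = -1 + 8*(√((-1)² + (-2)²)*(1 + 6*√((-1)² + (-2)²))) = -1 + 8*(√(1 + 4)*(1 + 6*√(1 + 4))) = -1 + 8*(√5*(1 + 6*√5)) = -1 + 8*√5*(1 + 6*√5)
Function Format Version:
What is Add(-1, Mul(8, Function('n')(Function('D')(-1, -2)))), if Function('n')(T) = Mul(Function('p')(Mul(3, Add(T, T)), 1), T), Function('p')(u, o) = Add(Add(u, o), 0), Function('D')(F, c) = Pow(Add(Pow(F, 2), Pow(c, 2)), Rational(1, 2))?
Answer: Add(239, Mul(8, Pow(5, Rational(1, 2)))) ≈ 256.89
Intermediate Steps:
Function('p')(u, o) = Add(o, u) (Function('p')(u, o) = Add(Add(o, u), 0) = Add(o, u))
Function('n')(T) = Mul(T, Add(1, Mul(6, T))) (Function('n')(T) = Mul(Add(1, Mul(3, Add(T, T))), T) = Mul(Add(1, Mul(3, Mul(2, T))), T) = Mul(Add(1, Mul(6, T)), T) = Mul(T, Add(1, Mul(6, T))))
Add(-1, Mul(8, Function('n')(Function('D')(-1, -2)))) = Add(-1, Mul(8, Mul(Pow(Add(Pow(-1, 2), Pow(-2, 2)), Rational(1, 2)), Add(1, Mul(6, Pow(Add(Pow(-1, 2), Pow(-2, 2)), Rational(1, 2))))))) = Add(-1, Mul(8, Mul(Pow(Add(1, 4), Rational(1, 2)), Add(1, Mul(6, Pow(Add(1, 4), Rational(1, 2))))))) = Add(-1, Mul(8, Mul(Pow(5, Rational(1, 2)), Add(1, Mul(6, Pow(5, Rational(1, 2))))))) = Add(-1, Mul(8, Pow(5, Rational(1, 2)), Add(1, Mul(6, Pow(5, Rational(1, 2))))))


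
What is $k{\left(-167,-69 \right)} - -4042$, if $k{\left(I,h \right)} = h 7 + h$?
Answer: $3490$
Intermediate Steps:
$k{\left(I,h \right)} = 8 h$ ($k{\left(I,h \right)} = 7 h + h = 8 h$)
$k{\left(-167,-69 \right)} - -4042 = 8 \left(-69\right) - -4042 = -552 + 4042 = 3490$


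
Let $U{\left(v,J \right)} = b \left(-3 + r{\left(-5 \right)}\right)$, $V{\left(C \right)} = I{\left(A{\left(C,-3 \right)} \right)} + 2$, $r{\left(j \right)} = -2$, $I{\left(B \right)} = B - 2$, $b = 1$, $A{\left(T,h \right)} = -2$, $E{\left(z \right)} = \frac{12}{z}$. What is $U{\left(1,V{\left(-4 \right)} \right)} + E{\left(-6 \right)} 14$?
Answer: $-33$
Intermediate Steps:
$I{\left(B \right)} = -2 + B$
$V{\left(C \right)} = -2$ ($V{\left(C \right)} = \left(-2 - 2\right) + 2 = -4 + 2 = -2$)
$U{\left(v,J \right)} = -5$ ($U{\left(v,J \right)} = 1 \left(-3 - 2\right) = 1 \left(-5\right) = -5$)
$U{\left(1,V{\left(-4 \right)} \right)} + E{\left(-6 \right)} 14 = -5 + \frac{12}{-6} \cdot 14 = -5 + 12 \left(- \frac{1}{6}\right) 14 = -5 - 28 = -33$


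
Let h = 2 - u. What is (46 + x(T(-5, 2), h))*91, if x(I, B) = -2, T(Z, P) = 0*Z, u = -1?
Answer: 4004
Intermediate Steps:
T(Z, P) = 0
h = 3 (h = 2 - 1*(-1) = 2 + 1 = 3)
(46 + x(T(-5, 2), h))*91 = (46 - 2)*91 = 44*91 = 4004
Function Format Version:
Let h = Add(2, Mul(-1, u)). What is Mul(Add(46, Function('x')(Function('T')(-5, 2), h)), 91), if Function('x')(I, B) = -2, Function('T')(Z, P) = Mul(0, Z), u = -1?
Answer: 4004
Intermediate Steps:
Function('T')(Z, P) = 0
h = 3 (h = Add(2, Mul(-1, -1)) = Add(2, 1) = 3)
Mul(Add(46, Function('x')(Function('T')(-5, 2), h)), 91) = Mul(Add(46, -2), 91) = Mul(44, 91) = 4004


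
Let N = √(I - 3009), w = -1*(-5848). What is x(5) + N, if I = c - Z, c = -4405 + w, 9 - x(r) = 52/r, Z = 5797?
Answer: -7/5 + I*√7363 ≈ -1.4 + 85.808*I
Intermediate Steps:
w = 5848
x(r) = 9 - 52/r
c = 1443 (c = -4405 + 5848 = 1443)
I = -4354 (I = 1443 - 1*5797 = 1443 - 5797 = -4354)
N = I*√7363 (N = √(-4354 - 3009) = √(-7363) = I*√7363 ≈ 85.808*I)
x(5) + N = (9 - 52/5) + I*√7363 = -7/5 + I*√7363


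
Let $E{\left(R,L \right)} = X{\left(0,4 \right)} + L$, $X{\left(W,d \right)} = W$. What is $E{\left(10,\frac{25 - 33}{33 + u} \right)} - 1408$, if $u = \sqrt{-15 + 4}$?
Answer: $\frac{8 \left(- 176 \sqrt{11} + 5809 i\right)}{\sqrt{11} - 33 i} \approx -1408.2 + 0.024121 i$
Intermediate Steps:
$u = i \sqrt{11}$ ($u = \sqrt{-11} = i \sqrt{11} \approx 3.3166 i$)
$E{\left(R,L \right)} = L$ ($E{\left(R,L \right)} = 0 + L = L$)
$E{\left(10,\frac{25 - 33}{33 + u} \right)} - 1408 = \frac{25 - 33}{33 + i \sqrt{11}} - 1408 = - \frac{8}{33 + i \sqrt{11}} - 1408 = -1408 - \frac{8}{33 + i \sqrt{11}}$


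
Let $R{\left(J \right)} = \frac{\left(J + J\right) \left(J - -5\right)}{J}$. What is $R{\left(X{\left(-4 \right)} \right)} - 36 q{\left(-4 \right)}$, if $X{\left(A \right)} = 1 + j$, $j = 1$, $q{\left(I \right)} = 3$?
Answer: $-94$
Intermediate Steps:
$X{\left(A \right)} = 2$ ($X{\left(A \right)} = 1 + 1 = 2$)
$R{\left(J \right)} = 10 + 2 J$ ($R{\left(J \right)} = \frac{2 J \left(J + 5\right)}{J} = \frac{2 J \left(5 + J\right)}{J} = 10 + 2 J$)
$R{\left(X{\left(-4 \right)} \right)} - 36 q{\left(-4 \right)} = \left(10 + 2 \cdot 2\right) - 108 = \left(10 + 4\right) - 108 = 14 - 108 = -94$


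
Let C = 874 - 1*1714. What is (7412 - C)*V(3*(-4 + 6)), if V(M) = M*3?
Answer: 148536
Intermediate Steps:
C = -840 (C = 874 - 1714 = -840)
V(M) = 3*M
(7412 - C)*V(3*(-4 + 6)) = (7412 - 1*(-840))*(3*(3*(-4 + 6))) = (7412 + 840)*(3*(3*2)) = 8252*(3*6) = 8252*18 = 148536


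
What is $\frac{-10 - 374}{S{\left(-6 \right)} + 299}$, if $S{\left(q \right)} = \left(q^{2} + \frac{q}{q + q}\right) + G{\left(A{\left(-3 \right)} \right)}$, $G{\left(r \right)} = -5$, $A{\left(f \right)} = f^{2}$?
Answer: $- \frac{768}{661} \approx -1.1619$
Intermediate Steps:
$S{\left(q \right)} = - \frac{9}{2} + q^{2}$ ($S{\left(q \right)} = \left(q^{2} + \frac{q}{q + q}\right) - 5 = \left(q^{2} + \frac{q}{2 q}\right) - 5 = \left(q^{2} + \frac{1}{2 q} q\right) - 5 = \left(q^{2} + \frac{1}{2}\right) - 5 = \left(\frac{1}{2} + q^{2}\right) - 5 = - \frac{9}{2} + q^{2}$)
$\frac{-10 - 374}{S{\left(-6 \right)} + 299} = \frac{-10 - 374}{\left(- \frac{9}{2} + \left(-6\right)^{2}\right) + 299} = - \frac{384}{\left(- \frac{9}{2} + 36\right) + 299} = - \frac{384}{\frac{63}{2} + 299} = - \frac{384}{\frac{661}{2}} = \left(-384\right) \frac{2}{661} = - \frac{768}{661}$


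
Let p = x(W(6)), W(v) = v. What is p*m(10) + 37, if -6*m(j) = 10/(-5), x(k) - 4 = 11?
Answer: 42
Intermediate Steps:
x(k) = 15 (x(k) = 4 + 11 = 15)
p = 15
m(j) = 1/3 (m(j) = -5/(3*(-5)) = -5*(-1)/(3*5) = -1/6*(-2) = 1/3)
p*m(10) + 37 = 15*(1/3) + 37 = 5 + 37 = 42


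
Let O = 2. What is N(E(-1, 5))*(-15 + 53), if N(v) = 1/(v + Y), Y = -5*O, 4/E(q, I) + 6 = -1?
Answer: -133/37 ≈ -3.5946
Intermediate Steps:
E(q, I) = -4/7 (E(q, I) = 4/(-6 - 1) = 4/(-7) = 4*(-⅐) = -4/7)
Y = -10 (Y = -5*2 = -10)
N(v) = 1/(-10 + v) (N(v) = 1/(v - 10) = 1/(-10 + v))
N(E(-1, 5))*(-15 + 53) = (-15 + 53)/(-10 - 4/7) = 38/(-74/7) = -7/74*38 = -133/37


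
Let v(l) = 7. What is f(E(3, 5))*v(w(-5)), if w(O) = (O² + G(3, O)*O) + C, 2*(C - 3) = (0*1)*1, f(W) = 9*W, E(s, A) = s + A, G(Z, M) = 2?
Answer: 504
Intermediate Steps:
E(s, A) = A + s
C = 3 (C = 3 + ((0*1)*1)/2 = 3 + (0*1)/2 = 3 + (½)*0 = 3 + 0 = 3)
w(O) = 3 + O² + 2*O (w(O) = (O² + 2*O) + 3 = 3 + O² + 2*O)
f(E(3, 5))*v(w(-5)) = (9*(5 + 3))*7 = (9*8)*7 = 72*7 = 504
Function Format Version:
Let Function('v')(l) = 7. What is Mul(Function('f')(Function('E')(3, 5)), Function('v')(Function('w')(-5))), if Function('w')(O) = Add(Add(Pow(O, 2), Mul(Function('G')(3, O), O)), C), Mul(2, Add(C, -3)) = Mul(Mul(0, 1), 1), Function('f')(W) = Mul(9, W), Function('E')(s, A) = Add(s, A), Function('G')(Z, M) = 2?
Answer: 504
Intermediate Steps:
Function('E')(s, A) = Add(A, s)
C = 3 (C = Add(3, Mul(Rational(1, 2), Mul(Mul(0, 1), 1))) = Add(3, Mul(Rational(1, 2), Mul(0, 1))) = Add(3, Mul(Rational(1, 2), 0)) = Add(3, 0) = 3)
Function('w')(O) = Add(3, Pow(O, 2), Mul(2, O)) (Function('w')(O) = Add(Add(Pow(O, 2), Mul(2, O)), 3) = Add(3, Pow(O, 2), Mul(2, O)))
Mul(Function('f')(Function('E')(3, 5)), Function('v')(Function('w')(-5))) = Mul(Mul(9, Add(5, 3)), 7) = Mul(Mul(9, 8), 7) = Mul(72, 7) = 504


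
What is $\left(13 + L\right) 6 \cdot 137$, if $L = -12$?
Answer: $822$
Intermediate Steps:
$\left(13 + L\right) 6 \cdot 137 = \left(13 - 12\right) 6 \cdot 137 = 1 \cdot 6 \cdot 137 = 6 \cdot 137 = 822$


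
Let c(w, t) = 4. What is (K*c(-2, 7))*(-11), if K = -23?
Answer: 1012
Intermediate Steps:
(K*c(-2, 7))*(-11) = -23*4*(-11) = -92*(-11) = 1012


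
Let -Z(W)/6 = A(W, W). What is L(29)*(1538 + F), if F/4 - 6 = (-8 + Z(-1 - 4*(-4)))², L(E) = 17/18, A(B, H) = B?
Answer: 37757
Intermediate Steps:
Z(W) = -6*W
L(E) = 17/18 (L(E) = 17*(1/18) = 17/18)
F = 38440 (F = 24 + 4*(-8 - 6*(-1 - 4*(-4)))² = 24 + 4*(-8 - 6*(-1 + 16))² = 24 + 4*(-8 - 6*15)² = 24 + 4*(-8 - 90)² = 24 + 4*(-98)² = 24 + 4*9604 = 24 + 38416 = 38440)
L(29)*(1538 + F) = 17*(1538 + 38440)/18 = (17/18)*39978 = 37757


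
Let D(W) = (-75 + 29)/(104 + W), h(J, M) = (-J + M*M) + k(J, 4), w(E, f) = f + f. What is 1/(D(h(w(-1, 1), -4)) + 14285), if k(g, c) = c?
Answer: 61/871362 ≈ 7.0005e-5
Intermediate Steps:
w(E, f) = 2*f
h(J, M) = 4 + M² - J (h(J, M) = (-J + M*M) + 4 = (-J + M²) + 4 = (M² - J) + 4 = 4 + M² - J)
D(W) = -46/(104 + W)
1/(D(h(w(-1, 1), -4)) + 14285) = 1/(-46/(104 + (4 + (-4)² - 2)) + 14285) = 1/(-46/(104 + (4 + 16 - 1*2)) + 14285) = 1/(-46/(104 + (4 + 16 - 2)) + 14285) = 1/(-46/(104 + 18) + 14285) = 1/(-46/122 + 14285) = 1/(-46*1/122 + 14285) = 1/(-23/61 + 14285) = 1/(871362/61) = 61/871362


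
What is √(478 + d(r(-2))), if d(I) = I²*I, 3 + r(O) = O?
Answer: √353 ≈ 18.788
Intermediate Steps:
r(O) = -3 + O
d(I) = I³
√(478 + d(r(-2))) = √(478 + (-3 - 2)³) = √(478 + (-5)³) = √(478 - 125) = √353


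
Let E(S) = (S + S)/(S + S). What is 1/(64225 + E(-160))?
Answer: 1/64226 ≈ 1.5570e-5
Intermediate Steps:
E(S) = 1 (E(S) = (2*S)/((2*S)) = (2*S)*(1/(2*S)) = 1)
1/(64225 + E(-160)) = 1/(64225 + 1) = 1/64226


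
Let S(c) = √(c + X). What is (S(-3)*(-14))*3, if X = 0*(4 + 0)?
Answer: -42*I*√3 ≈ -72.746*I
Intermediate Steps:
X = 0 (X = 0*4 = 0)
S(c) = √c (S(c) = √(c + 0) = √c)
(S(-3)*(-14))*3 = (√(-3)*(-14))*3 = ((I*√3)*(-14))*3 = -14*I*√3*3 = -42*I*√3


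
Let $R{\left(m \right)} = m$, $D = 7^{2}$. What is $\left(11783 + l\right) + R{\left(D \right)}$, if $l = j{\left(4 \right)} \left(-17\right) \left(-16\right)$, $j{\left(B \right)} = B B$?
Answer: $16184$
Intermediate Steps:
$D = 49$
$j{\left(B \right)} = B^{2}$
$l = 4352$ ($l = 4^{2} \left(-17\right) \left(-16\right) = 16 \left(-17\right) \left(-16\right) = \left(-272\right) \left(-16\right) = 4352$)
$\left(11783 + l\right) + R{\left(D \right)} = \left(11783 + 4352\right) + 49 = 16135 + 49 = 16184$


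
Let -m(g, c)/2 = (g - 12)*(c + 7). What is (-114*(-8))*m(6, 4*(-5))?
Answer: -142272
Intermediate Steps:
m(g, c) = -2*(-12 + g)*(7 + c) (m(g, c) = -2*(g - 12)*(c + 7) = -2*(-12 + g)*(7 + c))
(-114*(-8))*m(6, 4*(-5)) = (-114*(-8))*(168 - 14*6 + 24*(4*(-5)) - 2*4*(-5)*6) = 912*(168 - 84 + 24*(-20) - 2*(-20)*6) = 912*(168 - 84 - 480 + 240) = 912*(-156) = -142272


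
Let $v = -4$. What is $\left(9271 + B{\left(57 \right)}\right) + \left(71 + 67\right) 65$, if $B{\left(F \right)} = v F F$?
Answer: $5245$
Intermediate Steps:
$B{\left(F \right)} = - 4 F^{2}$ ($B{\left(F \right)} = - 4 F F = - 4 F^{2}$)
$\left(9271 + B{\left(57 \right)}\right) + \left(71 + 67\right) 65 = \left(9271 - 4 \cdot 57^{2}\right) + \left(71 + 67\right) 65 = \left(9271 - 12996\right) + 138 \cdot 65 = \left(9271 - 12996\right) + 8970 = -3725 + 8970 = 5245$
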